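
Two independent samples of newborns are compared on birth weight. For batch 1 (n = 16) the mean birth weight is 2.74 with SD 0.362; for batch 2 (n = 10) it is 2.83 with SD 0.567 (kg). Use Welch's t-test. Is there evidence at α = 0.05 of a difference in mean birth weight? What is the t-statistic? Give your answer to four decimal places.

-0.4481

Let group 1 = batch 1, group 2 = batch 2. H0: μ_1 = μ_2; H1: μ_1 ≠ μ_2 (Welch's two-sample t-test, two-sided).
t = (x̄_1 − x̄_2)/√(s_1²/n_1 + s_2²/n_2) = (2.74 − 2.83)/√(0.362²/16 + 0.567²/10) = -0.4481
Welch–Satterthwaite df ≈ 13.64
Two-sided p-value ≈ 0.661
Since p ≈ 0.661 > α = 0.05, fail to reject H0; the evidence is not statistically significant.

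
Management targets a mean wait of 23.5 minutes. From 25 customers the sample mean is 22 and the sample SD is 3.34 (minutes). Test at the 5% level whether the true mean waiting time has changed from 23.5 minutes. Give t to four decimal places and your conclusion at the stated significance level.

t = -2.2455; reject H0

H0: μ = 23.5; H1: μ ≠ 23.5 (one-sample t-test, two-sided).
t = (x̄ − μ₀)/(s/√n) = (22 − 23.5)/(3.34/√25) = -2.2455
df = n − 1 = 24
Two-sided p-value ≈ 0.0342
Since p ≈ 0.0342 < α = 0.05, reject H0; the evidence is statistically significant.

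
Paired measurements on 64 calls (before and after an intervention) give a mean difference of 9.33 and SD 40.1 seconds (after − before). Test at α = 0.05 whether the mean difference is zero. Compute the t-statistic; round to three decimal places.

1.861

H0: μ_d = 0; H1: μ_d ≠ 0 (paired t-test on the differences, two-sided).
t = d̄/(s_d/√n) = 9.33/(40.1/√64) = 1.861
df = n − 1 = 63
Two-sided p-value ≈ 0.0674
Since p ≈ 0.0674 > α = 0.05, fail to reject H0; the data do not provide sufficient evidence against H0.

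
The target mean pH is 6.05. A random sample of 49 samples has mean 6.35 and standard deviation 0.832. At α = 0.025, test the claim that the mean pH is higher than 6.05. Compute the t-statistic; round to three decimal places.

2.524

H0: μ = 6.05; H1: μ > 6.05 (one-sample t-test, right-tailed).
t = (x̄ − μ₀)/(s/√n) = (6.35 − 6.05)/(0.832/√49) = 2.524
df = n − 1 = 48
p-value = P(T ≥ 2.524) ≈ 0.007
Since p ≈ 0.007 < α = 0.025, reject H0; the evidence is statistically significant.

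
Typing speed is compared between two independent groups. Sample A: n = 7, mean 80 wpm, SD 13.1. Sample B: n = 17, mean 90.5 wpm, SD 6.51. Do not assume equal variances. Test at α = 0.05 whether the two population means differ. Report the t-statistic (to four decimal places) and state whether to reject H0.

Let group 1 = sample A, group 2 = sample B. H0: μ_1 = μ_2; H1: μ_1 ≠ μ_2 (Welch's two-sample t-test, two-sided).
t = (x̄_1 − x̄_2)/√(s_1²/n_1 + s_2²/n_2) = (80 − 90.5)/√(13.1²/7 + 6.51²/17) = -2.0204
Welch–Satterthwaite df ≈ 7.25
Two-sided p-value ≈ 0.082
Since p ≈ 0.082 > α = 0.05, fail to reject H0; the evidence is not statistically significant.

t = -2.0204; fail to reject H0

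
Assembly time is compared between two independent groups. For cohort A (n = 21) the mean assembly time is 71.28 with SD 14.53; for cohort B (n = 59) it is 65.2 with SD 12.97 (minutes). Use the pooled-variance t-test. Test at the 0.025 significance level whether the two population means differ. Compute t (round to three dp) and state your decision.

t = 1.787; fail to reject H0

Let group 1 = cohort A, group 2 = cohort B. H0: μ_1 = μ_2; H1: μ_1 ≠ μ_2 (two-sample pooled-variance t-test, two-sided).
s_p² = [(21−1)·14.53² + (59−1)·12.97²]/(21+59−2) = 179.221
t = (71.28 − 65.2)/√[179.221·(1/21 + 1/59)] = 1.787
df = n₁ + n₂ − 2 = 78
Two-sided p-value ≈ 0.078
Since p ≈ 0.078 > α = 0.025, fail to reject H0; the evidence is not statistically significant.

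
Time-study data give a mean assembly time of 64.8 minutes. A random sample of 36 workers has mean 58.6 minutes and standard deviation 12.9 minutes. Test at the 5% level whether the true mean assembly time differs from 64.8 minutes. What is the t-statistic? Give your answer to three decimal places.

-2.884

H0: μ = 64.8; H1: μ ≠ 64.8 (one-sample t-test, two-sided).
t = (x̄ − μ₀)/(s/√n) = (58.6 − 64.8)/(12.9/√36) = -2.884
df = n − 1 = 35
Two-sided p-value ≈ 0.007
Since p ≈ 0.007 < α = 0.05, reject H0; the evidence is statistically significant.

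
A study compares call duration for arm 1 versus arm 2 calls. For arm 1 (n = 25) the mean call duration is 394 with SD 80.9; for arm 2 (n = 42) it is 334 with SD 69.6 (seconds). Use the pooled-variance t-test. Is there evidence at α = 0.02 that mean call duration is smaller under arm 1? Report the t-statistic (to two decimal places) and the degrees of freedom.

t = 3.21, df = 65

Let group 1 = arm 1, group 2 = arm 2. H0: μ_1 = μ_2; H1: μ_1 < μ_2 (two-sample pooled-variance t-test, left-tailed).
s_p² = [(25−1)·80.9² + (42−1)·69.6²]/(25+42−2) = 5472.09
t = (394 − 334)/√[5472.09·(1/25 + 1/42)] = 3.21
df = n₁ + n₂ − 2 = 65
p-value = P(T ≤ 3.21) ≈ 0.9990
Since p ≈ 0.9990 > α = 0.02, fail to reject H0; the data do not provide sufficient evidence against H0.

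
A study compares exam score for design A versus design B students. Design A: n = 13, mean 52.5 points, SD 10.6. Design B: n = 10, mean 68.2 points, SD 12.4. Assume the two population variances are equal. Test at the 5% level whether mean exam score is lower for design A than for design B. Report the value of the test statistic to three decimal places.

Let group 1 = design A, group 2 = design B. H0: μ_1 = μ_2; H1: μ_1 < μ_2 (two-sample pooled-variance t-test, left-tailed).
s_p² = [(13−1)·10.6² + (10−1)·12.4²]/(13+10−2) = 130.103
t = (52.5 − 68.2)/√[130.103·(1/13 + 1/10)] = -3.272
df = n₁ + n₂ − 2 = 21
p-value = P(T ≤ -3.272) ≈ 0.0018
Since p ≈ 0.0018 < α = 0.05, reject H0; the data support H1.

-3.272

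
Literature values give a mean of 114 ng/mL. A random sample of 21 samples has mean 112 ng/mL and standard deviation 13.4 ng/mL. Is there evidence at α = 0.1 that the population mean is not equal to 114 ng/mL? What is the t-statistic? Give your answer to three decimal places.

-0.684

H0: μ = 114; H1: μ ≠ 114 (one-sample t-test, two-sided).
t = (x̄ − μ₀)/(s/√n) = (112 − 114)/(13.4/√21) = -0.684
df = n − 1 = 20
Two-sided p-value ≈ 0.502
Since p ≈ 0.502 > α = 0.1, fail to reject H0; the evidence is not statistically significant.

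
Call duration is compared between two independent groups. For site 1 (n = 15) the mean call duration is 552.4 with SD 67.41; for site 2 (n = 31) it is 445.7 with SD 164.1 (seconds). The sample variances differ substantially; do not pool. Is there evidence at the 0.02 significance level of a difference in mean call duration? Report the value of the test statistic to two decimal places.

3.12

Let group 1 = site 1, group 2 = site 2. H0: μ_1 = μ_2; H1: μ_1 ≠ μ_2 (Welch's two-sample t-test, two-sided).
t = (x̄_1 − x̄_2)/√(s_1²/n_1 + s_2²/n_2) = (552.4 − 445.7)/√(67.41²/15 + 164.1²/31) = 3.12
Welch–Satterthwaite df ≈ 43.29
Two-sided p-value ≈ 0.0032
Since p ≈ 0.0032 < α = 0.02, reject H0; the evidence is statistically significant.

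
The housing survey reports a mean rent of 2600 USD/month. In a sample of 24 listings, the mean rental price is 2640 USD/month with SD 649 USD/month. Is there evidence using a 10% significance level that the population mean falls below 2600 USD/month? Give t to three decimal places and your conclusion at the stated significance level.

H0: μ = 2600; H1: μ < 2600 (one-sample t-test, left-tailed).
t = (x̄ − μ₀)/(s/√n) = (2640 − 2600)/(649/√24) = 0.302
df = n − 1 = 23
p-value = P(T ≤ 0.302) ≈ 0.6173
Since p ≈ 0.6173 > α = 0.1, fail to reject H0; the data do not provide sufficient evidence against H0.

t = 0.302; fail to reject H0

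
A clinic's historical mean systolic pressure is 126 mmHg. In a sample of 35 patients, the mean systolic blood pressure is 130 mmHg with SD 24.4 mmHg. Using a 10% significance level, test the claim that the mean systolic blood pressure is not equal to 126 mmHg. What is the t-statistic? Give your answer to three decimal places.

0.970

H0: μ = 126; H1: μ ≠ 126 (one-sample t-test, two-sided).
t = (x̄ − μ₀)/(s/√n) = (130 − 126)/(24.4/√35) = 0.970
df = n − 1 = 34
Two-sided p-value ≈ 0.3390
Since p ≈ 0.3390 > α = 0.1, fail to reject H0; the data do not provide sufficient evidence against H0.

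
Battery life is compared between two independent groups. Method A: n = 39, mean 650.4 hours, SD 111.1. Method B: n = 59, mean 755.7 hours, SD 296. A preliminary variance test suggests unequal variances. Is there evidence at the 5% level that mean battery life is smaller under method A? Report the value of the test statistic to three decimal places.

-2.481

Let group 1 = method A, group 2 = method B. H0: μ_1 = μ_2; H1: μ_1 < μ_2 (Welch's two-sample t-test, left-tailed).
t = (x̄_1 − x̄_2)/√(s_1²/n_1 + s_2²/n_2) = (650.4 − 755.7)/√(111.1²/39 + 296²/59) = -2.481
Welch–Satterthwaite df ≈ 79.82
p-value = P(T ≤ -2.481) ≈ 0.008
Since p ≈ 0.008 < α = 0.05, reject H0; the data support H1.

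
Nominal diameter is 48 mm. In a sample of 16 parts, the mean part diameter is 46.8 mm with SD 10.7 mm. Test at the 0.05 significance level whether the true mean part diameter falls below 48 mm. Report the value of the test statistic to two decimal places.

-0.45

H0: μ = 48; H1: μ < 48 (one-sample t-test, left-tailed).
t = (x̄ − μ₀)/(s/√n) = (46.8 − 48)/(10.7/√16) = -0.45
df = n − 1 = 15
p-value = P(T ≤ -0.45) ≈ 0.330
Since p ≈ 0.330 > α = 0.05, fail to reject H0; the data do not provide sufficient evidence against H0.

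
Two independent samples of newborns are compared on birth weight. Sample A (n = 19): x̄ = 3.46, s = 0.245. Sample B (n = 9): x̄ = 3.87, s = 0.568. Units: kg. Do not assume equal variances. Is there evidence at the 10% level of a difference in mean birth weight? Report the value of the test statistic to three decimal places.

Let group 1 = sample A, group 2 = sample B. H0: μ_1 = μ_2; H1: μ_1 ≠ μ_2 (Welch's two-sample t-test, two-sided).
t = (x̄_1 − x̄_2)/√(s_1²/n_1 + s_2²/n_2) = (3.46 − 3.87)/√(0.245²/19 + 0.568²/9) = -2.076
Welch–Satterthwaite df ≈ 9.44
Two-sided p-value ≈ 0.0663
Since p ≈ 0.0663 < α = 0.1, reject H0; the evidence is statistically significant.

-2.076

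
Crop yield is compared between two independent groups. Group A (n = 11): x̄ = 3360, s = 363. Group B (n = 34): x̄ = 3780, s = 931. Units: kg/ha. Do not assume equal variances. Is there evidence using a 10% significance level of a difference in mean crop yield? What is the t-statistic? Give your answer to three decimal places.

Let group 1 = group A, group 2 = group B. H0: μ_1 = μ_2; H1: μ_1 ≠ μ_2 (Welch's two-sample t-test, two-sided).
t = (x̄_1 − x̄_2)/√(s_1²/n_1 + s_2²/n_2) = (3360 − 3780)/√(363²/11 + 931²/34) = -2.170
Welch–Satterthwaite df ≈ 41.25
Two-sided p-value ≈ 0.0358
Since p ≈ 0.0358 < α = 0.1, reject H0; the data support H1.

-2.170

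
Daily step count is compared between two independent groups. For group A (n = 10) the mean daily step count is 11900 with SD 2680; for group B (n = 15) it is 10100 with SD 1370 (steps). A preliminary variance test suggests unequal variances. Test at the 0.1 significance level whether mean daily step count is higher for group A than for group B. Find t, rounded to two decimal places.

1.96

Let group 1 = group A, group 2 = group B. H0: μ_1 = μ_2; H1: μ_1 > μ_2 (Welch's two-sample t-test, right-tailed).
t = (x̄_1 − x̄_2)/√(s_1²/n_1 + s_2²/n_2) = (11900 − 10100)/√(2680²/10 + 1370²/15) = 1.96
Welch–Satterthwaite df ≈ 12.17
p-value = P(T ≥ 1.96) ≈ 0.037
Since p ≈ 0.037 < α = 0.1, reject H0; the evidence is statistically significant.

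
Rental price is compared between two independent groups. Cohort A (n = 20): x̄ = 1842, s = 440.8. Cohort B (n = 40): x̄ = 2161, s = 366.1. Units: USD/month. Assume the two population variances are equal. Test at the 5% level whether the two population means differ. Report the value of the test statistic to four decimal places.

Let group 1 = cohort A, group 2 = cohort B. H0: μ_1 = μ_2; H1: μ_1 ≠ μ_2 (two-sample pooled-variance t-test, two-sided).
s_p² = [(20−1)·440.8² + (40−1)·366.1²]/(20+40−2) = 153775
t = (1842 − 2161)/√[153775·(1/20 + 1/40)] = -2.9704
df = n₁ + n₂ − 2 = 58
Two-sided p-value ≈ 0.004
Since p ≈ 0.004 < α = 0.05, reject H0; the data support H1.

-2.9704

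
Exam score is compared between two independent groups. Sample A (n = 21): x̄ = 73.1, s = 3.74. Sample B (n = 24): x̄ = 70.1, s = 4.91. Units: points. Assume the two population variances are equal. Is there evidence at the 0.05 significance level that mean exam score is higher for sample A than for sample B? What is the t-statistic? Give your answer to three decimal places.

2.279

Let group 1 = sample A, group 2 = sample B. H0: μ_1 = μ_2; H1: μ_1 > μ_2 (two-sample pooled-variance t-test, right-tailed).
s_p² = [(21−1)·3.74² + (24−1)·4.91²]/(21+24−2) = 19.4009
t = (73.1 − 70.1)/√[19.4009·(1/21 + 1/24)] = 2.279
df = n₁ + n₂ − 2 = 43
p-value = P(T ≥ 2.279) ≈ 0.0138
Since p ≈ 0.0138 < α = 0.05, reject H0; the evidence is statistically significant.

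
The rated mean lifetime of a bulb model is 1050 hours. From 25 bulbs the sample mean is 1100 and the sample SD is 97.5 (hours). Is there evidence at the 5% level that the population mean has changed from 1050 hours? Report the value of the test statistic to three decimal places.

H0: μ = 1050; H1: μ ≠ 1050 (one-sample t-test, two-sided).
t = (x̄ − μ₀)/(s/√n) = (1100 − 1050)/(97.5/√25) = 2.564
df = n − 1 = 24
Two-sided p-value ≈ 0.017
Since p ≈ 0.017 < α = 0.05, reject H0; the evidence is statistically significant.

2.564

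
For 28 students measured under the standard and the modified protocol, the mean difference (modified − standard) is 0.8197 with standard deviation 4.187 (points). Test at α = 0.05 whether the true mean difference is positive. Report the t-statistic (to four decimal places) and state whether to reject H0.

H0: μ_d = 0; H1: μ_d > 0 (paired t-test on the differences, right-tailed).
t = d̄/(s_d/√n) = 0.8197/(4.187/√28) = 1.0359
df = n − 1 = 27
p-value = P(T ≥ 1.0359) ≈ 0.155
Since p ≈ 0.155 > α = 0.05, fail to reject H0; the data do not provide sufficient evidence against H0.

t = 1.0359; fail to reject H0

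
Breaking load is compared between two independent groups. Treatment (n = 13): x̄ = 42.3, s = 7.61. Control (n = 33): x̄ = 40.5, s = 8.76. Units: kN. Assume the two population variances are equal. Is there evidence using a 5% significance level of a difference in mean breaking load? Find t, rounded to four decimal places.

0.6496

Let group 1 = treatment, group 2 = control. H0: μ_1 = μ_2; H1: μ_1 ≠ μ_2 (two-sample pooled-variance t-test, two-sided).
s_p² = [(13−1)·7.61² + (33−1)·8.76²]/(13+33−2) = 71.6034
t = (42.3 − 40.5)/√[71.6034·(1/13 + 1/33)] = 0.6496
df = n₁ + n₂ − 2 = 44
Two-sided p-value ≈ 0.5193
Since p ≈ 0.5193 > α = 0.05, fail to reject H0; the evidence is not statistically significant.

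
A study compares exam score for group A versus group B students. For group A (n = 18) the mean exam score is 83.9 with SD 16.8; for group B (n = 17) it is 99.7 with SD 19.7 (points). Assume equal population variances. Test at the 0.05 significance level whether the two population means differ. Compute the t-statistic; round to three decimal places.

Let group 1 = group A, group 2 = group B. H0: μ_1 = μ_2; H1: μ_1 ≠ μ_2 (two-sample pooled-variance t-test, two-sided).
s_p² = [(18−1)·16.8² + (17−1)·19.7²]/(18+17−2) = 333.561
t = (83.9 − 99.7)/√[333.561·(1/18 + 1/17)] = -2.558
df = n₁ + n₂ − 2 = 33
Two-sided p-value ≈ 0.0153
Since p ≈ 0.0153 < α = 0.05, reject H0; the evidence is statistically significant.

-2.558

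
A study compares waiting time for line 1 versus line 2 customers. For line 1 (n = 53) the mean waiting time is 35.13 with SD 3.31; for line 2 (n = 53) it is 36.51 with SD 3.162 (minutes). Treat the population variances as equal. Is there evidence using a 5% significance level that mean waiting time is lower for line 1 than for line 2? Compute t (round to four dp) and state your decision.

Let group 1 = line 1, group 2 = line 2. H0: μ_1 = μ_2; H1: μ_1 < μ_2 (two-sample pooled-variance t-test, left-tailed).
s_p² = [(53−1)·3.31² + (53−1)·3.162²]/(53+53−2) = 10.4772
t = (35.13 − 36.51)/√[10.4772·(1/53 + 1/53)] = -2.1947
df = n₁ + n₂ − 2 = 104
p-value = P(T ≤ -2.1947) ≈ 0.0152
Since p ≈ 0.0152 < α = 0.05, reject H0; the evidence is statistically significant.

t = -2.1947; reject H0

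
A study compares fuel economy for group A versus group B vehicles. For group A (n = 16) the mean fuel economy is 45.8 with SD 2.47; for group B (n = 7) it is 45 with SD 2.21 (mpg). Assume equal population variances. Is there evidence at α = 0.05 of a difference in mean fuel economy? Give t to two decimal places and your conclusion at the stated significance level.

Let group 1 = group A, group 2 = group B. H0: μ_1 = μ_2; H1: μ_1 ≠ μ_2 (two-sample pooled-variance t-test, two-sided).
s_p² = [(16−1)·2.47² + (7−1)·2.21²]/(16+7−2) = 5.75324
t = (45.8 − 45)/√[5.75324·(1/16 + 1/7)] = 0.74
df = n₁ + n₂ − 2 = 21
Two-sided p-value ≈ 0.470
Since p ≈ 0.470 > α = 0.05, fail to reject H0; the data do not provide sufficient evidence against H0.

t = 0.74; fail to reject H0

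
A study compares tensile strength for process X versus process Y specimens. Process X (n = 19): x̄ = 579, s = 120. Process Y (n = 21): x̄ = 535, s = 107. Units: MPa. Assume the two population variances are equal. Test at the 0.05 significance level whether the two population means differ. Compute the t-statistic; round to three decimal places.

Let group 1 = process X, group 2 = process Y. H0: μ_1 = μ_2; H1: μ_1 ≠ μ_2 (two-sample pooled-variance t-test, two-sided).
s_p² = [(19−1)·120² + (21−1)·107²]/(19+21−2) = 12846.8
t = (579 − 535)/√[12846.8·(1/19 + 1/21)] = 1.226
df = n₁ + n₂ − 2 = 38
Two-sided p-value ≈ 0.2277
Since p ≈ 0.2277 > α = 0.05, fail to reject H0; the data do not provide sufficient evidence against H0.

1.226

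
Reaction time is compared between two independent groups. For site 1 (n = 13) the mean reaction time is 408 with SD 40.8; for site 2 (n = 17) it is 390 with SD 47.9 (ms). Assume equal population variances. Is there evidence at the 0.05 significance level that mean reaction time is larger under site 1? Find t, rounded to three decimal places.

1.086

Let group 1 = site 1, group 2 = site 2. H0: μ_1 = μ_2; H1: μ_1 > μ_2 (two-sample pooled-variance t-test, right-tailed).
s_p² = [(13−1)·40.8² + (17−1)·47.9²]/(13+17−2) = 2024.51
t = (408 − 390)/√[2024.51·(1/13 + 1/17)] = 1.086
df = n₁ + n₂ − 2 = 28
p-value = P(T ≥ 1.086) ≈ 0.143
Since p ≈ 0.143 > α = 0.05, fail to reject H0; the evidence is not statistically significant.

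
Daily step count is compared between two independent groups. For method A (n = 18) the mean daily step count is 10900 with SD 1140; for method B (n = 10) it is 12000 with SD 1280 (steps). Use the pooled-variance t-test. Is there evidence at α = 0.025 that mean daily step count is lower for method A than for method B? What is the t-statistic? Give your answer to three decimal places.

-2.343

Let group 1 = method A, group 2 = method B. H0: μ_1 = μ_2; H1: μ_1 < μ_2 (two-sample pooled-variance t-test, left-tailed).
s_p² = [(18−1)·1140² + (10−1)·1280²]/(18+10−2) = 1416880
t = (10900 − 12000)/√[1416880·(1/18 + 1/10)] = -2.343
df = n₁ + n₂ − 2 = 26
p-value = P(T ≤ -2.343) ≈ 0.014
Since p ≈ 0.014 < α = 0.025, reject H0; the data support H1.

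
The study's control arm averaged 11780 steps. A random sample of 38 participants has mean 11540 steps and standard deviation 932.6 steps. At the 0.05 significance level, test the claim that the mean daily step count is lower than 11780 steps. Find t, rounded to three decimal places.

-1.586

H0: μ = 11780; H1: μ < 11780 (one-sample t-test, left-tailed).
t = (x̄ − μ₀)/(s/√n) = (11540 − 11780)/(932.6/√38) = -1.586
df = n − 1 = 37
p-value = P(T ≤ -1.586) ≈ 0.061
Since p ≈ 0.061 > α = 0.05, fail to reject H0; the data do not provide sufficient evidence against H0.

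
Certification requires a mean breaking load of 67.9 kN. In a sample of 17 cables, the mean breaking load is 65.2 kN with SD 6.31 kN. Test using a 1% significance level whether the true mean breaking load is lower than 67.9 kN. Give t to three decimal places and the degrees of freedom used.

H0: μ = 67.9; H1: μ < 67.9 (one-sample t-test, left-tailed).
t = (x̄ − μ₀)/(s/√n) = (65.2 − 67.9)/(6.31/√17) = -1.764
df = n − 1 = 16
p-value = P(T ≤ -1.764) ≈ 0.0484
Since p ≈ 0.0484 > α = 0.01, fail to reject H0; the evidence is not statistically significant.

t = -1.764, df = 16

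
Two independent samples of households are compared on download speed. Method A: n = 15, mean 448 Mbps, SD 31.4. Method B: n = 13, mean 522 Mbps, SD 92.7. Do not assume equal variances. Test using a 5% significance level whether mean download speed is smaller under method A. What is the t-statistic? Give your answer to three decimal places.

Let group 1 = method A, group 2 = method B. H0: μ_1 = μ_2; H1: μ_1 < μ_2 (Welch's two-sample t-test, left-tailed).
t = (x̄_1 − x̄_2)/√(s_1²/n_1 + s_2²/n_2) = (448 − 522)/√(31.4²/15 + 92.7²/13) = -2.745
Welch–Satterthwaite df ≈ 14.38
p-value = P(T ≤ -2.745) ≈ 0.0077
Since p ≈ 0.0077 < α = 0.05, reject H0; the evidence is statistically significant.

-2.745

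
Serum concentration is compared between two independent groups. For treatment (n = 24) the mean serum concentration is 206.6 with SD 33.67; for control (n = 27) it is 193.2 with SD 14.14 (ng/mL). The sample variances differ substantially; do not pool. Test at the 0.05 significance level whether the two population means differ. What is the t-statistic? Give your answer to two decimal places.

Let group 1 = treatment, group 2 = control. H0: μ_1 = μ_2; H1: μ_1 ≠ μ_2 (Welch's two-sample t-test, two-sided).
t = (x̄_1 − x̄_2)/√(s_1²/n_1 + s_2²/n_2) = (206.6 − 193.2)/√(33.67²/24 + 14.14²/27) = 1.81
Welch–Satterthwaite df ≈ 30.12
Two-sided p-value ≈ 0.080
Since p ≈ 0.080 > α = 0.05, fail to reject H0; the evidence is not statistically significant.

1.81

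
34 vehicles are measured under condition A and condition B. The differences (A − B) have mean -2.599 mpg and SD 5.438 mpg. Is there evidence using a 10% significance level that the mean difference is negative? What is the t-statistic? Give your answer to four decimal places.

-2.7868

H0: μ_d = 0; H1: μ_d < 0 (paired t-test on the differences, left-tailed).
t = d̄/(s_d/√n) = -2.599/(5.438/√34) = -2.7868
df = n − 1 = 33
p-value = P(T ≤ -2.7868) ≈ 0.004
Since p ≈ 0.004 < α = 0.1, reject H0; the data support H1.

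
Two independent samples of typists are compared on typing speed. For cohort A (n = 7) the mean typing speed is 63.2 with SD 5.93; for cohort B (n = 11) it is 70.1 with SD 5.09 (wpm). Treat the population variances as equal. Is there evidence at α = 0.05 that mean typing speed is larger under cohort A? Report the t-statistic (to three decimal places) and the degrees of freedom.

Let group 1 = cohort A, group 2 = cohort B. H0: μ_1 = μ_2; H1: μ_1 > μ_2 (two-sample pooled-variance t-test, right-tailed).
s_p² = [(7−1)·5.93² + (11−1)·5.09²]/(7+11−2) = 29.3794
t = (63.2 − 70.1)/√[29.3794·(1/7 + 1/11)] = -2.633
df = n₁ + n₂ − 2 = 16
p-value = P(T ≥ -2.633) ≈ 0.991
Since p ≈ 0.991 > α = 0.05, fail to reject H0; the data do not provide sufficient evidence against H0.

t = -2.633, df = 16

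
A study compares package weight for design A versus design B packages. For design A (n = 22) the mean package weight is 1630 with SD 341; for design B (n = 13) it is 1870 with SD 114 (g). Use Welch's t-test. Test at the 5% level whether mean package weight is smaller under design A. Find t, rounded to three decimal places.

Let group 1 = design A, group 2 = design B. H0: μ_1 = μ_2; H1: μ_1 < μ_2 (Welch's two-sample t-test, left-tailed).
t = (x̄_1 − x̄_2)/√(s_1²/n_1 + s_2²/n_2) = (1630 − 1870)/√(341²/22 + 114²/13) = -3.027
Welch–Satterthwaite df ≈ 27.95
p-value = P(T ≤ -3.027) ≈ 0.0026
Since p ≈ 0.0026 < α = 0.05, reject H0; the evidence is statistically significant.

-3.027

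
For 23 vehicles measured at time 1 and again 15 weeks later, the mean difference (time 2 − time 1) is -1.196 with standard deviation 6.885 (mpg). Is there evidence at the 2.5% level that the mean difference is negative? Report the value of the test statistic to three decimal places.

-0.833

H0: μ_d = 0; H1: μ_d < 0 (paired t-test on the differences, left-tailed).
t = d̄/(s_d/√n) = -1.196/(6.885/√23) = -0.833
df = n − 1 = 22
p-value = P(T ≤ -0.833) ≈ 0.2069
Since p ≈ 0.2069 > α = 0.025, fail to reject H0; the evidence is not statistically significant.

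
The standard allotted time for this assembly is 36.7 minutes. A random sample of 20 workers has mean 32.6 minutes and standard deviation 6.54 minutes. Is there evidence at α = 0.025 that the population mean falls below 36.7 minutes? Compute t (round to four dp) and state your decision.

H0: μ = 36.7; H1: μ < 36.7 (one-sample t-test, left-tailed).
t = (x̄ − μ₀)/(s/√n) = (32.6 − 36.7)/(6.54/√20) = -2.8036
df = n − 1 = 19
p-value = P(T ≤ -2.8036) ≈ 0.0057
Since p ≈ 0.0057 < α = 0.025, reject H0; the data support H1.

t = -2.8036; reject H0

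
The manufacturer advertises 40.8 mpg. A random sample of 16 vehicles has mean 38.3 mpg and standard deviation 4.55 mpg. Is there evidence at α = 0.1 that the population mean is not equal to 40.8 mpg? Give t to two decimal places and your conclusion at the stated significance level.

H0: μ = 40.8; H1: μ ≠ 40.8 (one-sample t-test, two-sided).
t = (x̄ − μ₀)/(s/√n) = (38.3 − 40.8)/(4.55/√16) = -2.20
df = n − 1 = 15
Two-sided p-value ≈ 0.044
Since p ≈ 0.044 < α = 0.1, reject H0; the evidence is statistically significant.

t = -2.20; reject H0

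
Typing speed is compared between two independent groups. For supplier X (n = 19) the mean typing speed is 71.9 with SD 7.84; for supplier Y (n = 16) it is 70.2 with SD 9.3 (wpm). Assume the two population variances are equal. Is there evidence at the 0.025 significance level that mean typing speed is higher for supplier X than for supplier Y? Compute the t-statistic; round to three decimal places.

0.587

Let group 1 = supplier X, group 2 = supplier Y. H0: μ_1 = μ_2; H1: μ_1 > μ_2 (two-sample pooled-variance t-test, right-tailed).
s_p² = [(19−1)·7.84² + (16−1)·9.3²]/(19+16−2) = 72.8403
t = (71.9 − 70.2)/√[72.8403·(1/19 + 1/16)] = 0.587
df = n₁ + n₂ − 2 = 33
p-value = P(T ≥ 0.587) ≈ 0.2806
Since p ≈ 0.2806 > α = 0.025, fail to reject H0; the evidence is not statistically significant.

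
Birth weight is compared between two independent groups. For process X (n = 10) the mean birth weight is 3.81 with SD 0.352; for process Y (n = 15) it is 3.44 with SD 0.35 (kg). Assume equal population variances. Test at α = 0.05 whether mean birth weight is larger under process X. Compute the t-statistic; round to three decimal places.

2.584

Let group 1 = process X, group 2 = process Y. H0: μ_1 = μ_2; H1: μ_1 > μ_2 (two-sample pooled-variance t-test, right-tailed).
s_p² = [(10−1)·0.352² + (15−1)·0.35²]/(10+15−2) = 0.123049
t = (3.81 − 3.44)/√[0.123049·(1/10 + 1/15)] = 2.584
df = n₁ + n₂ − 2 = 23
p-value = P(T ≥ 2.584) ≈ 0.008
Since p ≈ 0.008 < α = 0.05, reject H0; the evidence is statistically significant.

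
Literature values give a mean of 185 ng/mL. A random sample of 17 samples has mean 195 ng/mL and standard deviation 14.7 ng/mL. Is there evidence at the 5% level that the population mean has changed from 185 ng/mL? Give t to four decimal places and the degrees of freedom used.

t = 2.8048, df = 16

H0: μ = 185; H1: μ ≠ 185 (one-sample t-test, two-sided).
t = (x̄ − μ₀)/(s/√n) = (195 − 185)/(14.7/√17) = 2.8048
df = n − 1 = 16
Two-sided p-value ≈ 0.013
Since p ≈ 0.013 < α = 0.05, reject H0; the evidence is statistically significant.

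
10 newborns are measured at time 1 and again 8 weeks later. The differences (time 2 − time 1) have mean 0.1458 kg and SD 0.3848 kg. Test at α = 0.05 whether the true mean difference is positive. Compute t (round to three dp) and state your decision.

H0: μ_d = 0; H1: μ_d > 0 (paired t-test on the differences, right-tailed).
t = d̄/(s_d/√n) = 0.1458/(0.3848/√10) = 1.198
df = n − 1 = 9
p-value = P(T ≥ 1.198) ≈ 0.1307
Since p ≈ 0.1307 > α = 0.05, fail to reject H0; the data do not provide sufficient evidence against H0.

t = 1.198; fail to reject H0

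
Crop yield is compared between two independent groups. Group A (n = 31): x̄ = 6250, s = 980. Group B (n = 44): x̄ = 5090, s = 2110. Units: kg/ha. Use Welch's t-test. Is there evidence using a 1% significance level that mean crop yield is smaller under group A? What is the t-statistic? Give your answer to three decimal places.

3.191

Let group 1 = group A, group 2 = group B. H0: μ_1 = μ_2; H1: μ_1 < μ_2 (Welch's two-sample t-test, left-tailed).
t = (x̄_1 − x̄_2)/√(s_1²/n_1 + s_2²/n_2) = (6250 − 5090)/√(980²/31 + 2110²/44) = 3.191
Welch–Satterthwaite df ≈ 64.67
p-value = P(T ≤ 3.191) ≈ 0.9989
Since p ≈ 0.9989 > α = 0.01, fail to reject H0; the evidence is not statistically significant.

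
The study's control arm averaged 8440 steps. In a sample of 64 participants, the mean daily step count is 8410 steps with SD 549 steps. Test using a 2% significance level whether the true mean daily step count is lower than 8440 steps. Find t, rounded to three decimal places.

H0: μ = 8440; H1: μ < 8440 (one-sample t-test, left-tailed).
t = (x̄ − μ₀)/(s/√n) = (8410 − 8440)/(549/√64) = -0.437
df = n − 1 = 63
p-value = P(T ≤ -0.437) ≈ 0.3317
Since p ≈ 0.3317 > α = 0.02, fail to reject H0; the data do not provide sufficient evidence against H0.

-0.437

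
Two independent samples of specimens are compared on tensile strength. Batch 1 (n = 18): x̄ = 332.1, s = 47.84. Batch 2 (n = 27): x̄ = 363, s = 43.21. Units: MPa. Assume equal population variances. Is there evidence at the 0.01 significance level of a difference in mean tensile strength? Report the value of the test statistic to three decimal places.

-2.252

Let group 1 = batch 1, group 2 = batch 2. H0: μ_1 = μ_2; H1: μ_1 ≠ μ_2 (two-sample pooled-variance t-test, two-sided).
s_p² = [(18−1)·47.84² + (27−1)·43.21²]/(18+27−2) = 2033.77
t = (332.1 − 363)/√[2033.77·(1/18 + 1/27)] = -2.252
df = n₁ + n₂ − 2 = 43
Two-sided p-value ≈ 0.030
Since p ≈ 0.030 > α = 0.01, fail to reject H0; the data do not provide sufficient evidence against H0.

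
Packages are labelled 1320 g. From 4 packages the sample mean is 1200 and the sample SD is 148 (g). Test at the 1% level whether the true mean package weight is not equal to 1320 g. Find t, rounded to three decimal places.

-1.622

H0: μ = 1320; H1: μ ≠ 1320 (one-sample t-test, two-sided).
t = (x̄ − μ₀)/(s/√n) = (1200 − 1320)/(148/√4) = -1.622
df = n − 1 = 3
Two-sided p-value ≈ 0.2033
Since p ≈ 0.2033 > α = 0.01, fail to reject H0; the data do not provide sufficient evidence against H0.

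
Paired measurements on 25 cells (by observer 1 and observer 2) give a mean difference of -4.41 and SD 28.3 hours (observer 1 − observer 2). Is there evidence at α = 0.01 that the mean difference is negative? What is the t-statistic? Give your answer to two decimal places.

-0.78

H0: μ_d = 0; H1: μ_d < 0 (paired t-test on the differences, left-tailed).
t = d̄/(s_d/√n) = -4.41/(28.3/√25) = -0.78
df = n − 1 = 24
p-value = P(T ≤ -0.78) ≈ 0.222
Since p ≈ 0.222 > α = 0.01, fail to reject H0; the evidence is not statistically significant.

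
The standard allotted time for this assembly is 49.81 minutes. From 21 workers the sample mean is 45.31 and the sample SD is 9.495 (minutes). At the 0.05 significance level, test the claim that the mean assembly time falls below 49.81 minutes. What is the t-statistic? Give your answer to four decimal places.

-2.1718

H0: μ = 49.81; H1: μ < 49.81 (one-sample t-test, left-tailed).
t = (x̄ − μ₀)/(s/√n) = (45.31 − 49.81)/(9.495/√21) = -2.1718
df = n − 1 = 20
p-value = P(T ≤ -2.1718) ≈ 0.0210
Since p ≈ 0.0210 < α = 0.05, reject H0; the evidence is statistically significant.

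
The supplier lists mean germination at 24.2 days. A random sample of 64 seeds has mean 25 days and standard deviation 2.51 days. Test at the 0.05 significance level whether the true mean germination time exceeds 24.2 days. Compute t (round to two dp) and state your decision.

t = 2.55; reject H0

H0: μ = 24.2; H1: μ > 24.2 (one-sample t-test, right-tailed).
t = (x̄ − μ₀)/(s/√n) = (25 − 24.2)/(2.51/√64) = 2.55
df = n − 1 = 63
p-value = P(T ≥ 2.55) ≈ 0.007
Since p ≈ 0.007 < α = 0.05, reject H0; the evidence is statistically significant.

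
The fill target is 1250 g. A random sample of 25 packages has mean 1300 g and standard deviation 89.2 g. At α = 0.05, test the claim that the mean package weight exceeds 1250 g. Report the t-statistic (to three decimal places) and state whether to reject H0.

t = 2.803; reject H0

H0: μ = 1250; H1: μ > 1250 (one-sample t-test, right-tailed).
t = (x̄ − μ₀)/(s/√n) = (1300 − 1250)/(89.2/√25) = 2.803
df = n − 1 = 24
p-value = P(T ≥ 2.803) ≈ 0.0049
Since p ≈ 0.0049 < α = 0.05, reject H0; the evidence is statistically significant.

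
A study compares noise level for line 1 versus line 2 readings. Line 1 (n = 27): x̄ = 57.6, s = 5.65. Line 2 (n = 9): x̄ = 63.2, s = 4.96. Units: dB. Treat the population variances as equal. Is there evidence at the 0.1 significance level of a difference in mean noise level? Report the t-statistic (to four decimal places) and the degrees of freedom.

t = -2.6475, df = 34

Let group 1 = line 1, group 2 = line 2. H0: μ_1 = μ_2; H1: μ_1 ≠ μ_2 (two-sample pooled-variance t-test, two-sided).
s_p² = [(27−1)·5.65² + (9−1)·4.96²]/(27+9−2) = 30.1999
t = (57.6 − 63.2)/√[30.1999·(1/27 + 1/9)] = -2.6475
df = n₁ + n₂ − 2 = 34
Two-sided p-value ≈ 0.0122
Since p ≈ 0.0122 < α = 0.1, reject H0; the evidence is statistically significant.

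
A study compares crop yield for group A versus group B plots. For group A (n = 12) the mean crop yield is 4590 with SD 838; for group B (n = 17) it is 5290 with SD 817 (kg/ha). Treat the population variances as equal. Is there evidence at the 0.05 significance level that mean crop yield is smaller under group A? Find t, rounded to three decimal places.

Let group 1 = group A, group 2 = group B. H0: μ_1 = μ_2; H1: μ_1 < μ_2 (two-sample pooled-variance t-test, left-tailed).
s_p² = [(12−1)·838² + (17−1)·817²]/(12+17−2) = 681648
t = (4590 − 5290)/√[681648·(1/12 + 1/17)] = -2.249
df = n₁ + n₂ − 2 = 27
p-value = P(T ≤ -2.249) ≈ 0.016
Since p ≈ 0.016 < α = 0.05, reject H0; the data support H1.

-2.249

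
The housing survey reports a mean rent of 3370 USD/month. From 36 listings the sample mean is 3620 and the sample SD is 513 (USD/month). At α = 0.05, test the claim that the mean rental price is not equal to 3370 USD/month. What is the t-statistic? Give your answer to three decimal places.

H0: μ = 3370; H1: μ ≠ 3370 (one-sample t-test, two-sided).
t = (x̄ − μ₀)/(s/√n) = (3620 − 3370)/(513/√36) = 2.924
df = n − 1 = 35
Two-sided p-value ≈ 0.006
Since p ≈ 0.006 < α = 0.05, reject H0; the evidence is statistically significant.

2.924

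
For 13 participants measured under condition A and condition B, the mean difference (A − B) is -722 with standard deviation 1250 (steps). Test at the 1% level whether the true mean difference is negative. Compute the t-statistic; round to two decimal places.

-2.08

H0: μ_d = 0; H1: μ_d < 0 (paired t-test on the differences, left-tailed).
t = d̄/(s_d/√n) = -722/(1250/√13) = -2.08
df = n − 1 = 12
p-value = P(T ≤ -2.08) ≈ 0.0297
Since p ≈ 0.0297 > α = 0.01, fail to reject H0; the data do not provide sufficient evidence against H0.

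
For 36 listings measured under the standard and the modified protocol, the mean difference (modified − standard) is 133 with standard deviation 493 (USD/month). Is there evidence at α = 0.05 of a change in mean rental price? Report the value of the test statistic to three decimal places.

1.619

H0: μ_d = 0; H1: μ_d ≠ 0 (paired t-test on the differences, two-sided).
t = d̄/(s_d/√n) = 133/(493/√36) = 1.619
df = n − 1 = 35
Two-sided p-value ≈ 0.1145
Since p ≈ 0.1145 > α = 0.05, fail to reject H0; the evidence is not statistically significant.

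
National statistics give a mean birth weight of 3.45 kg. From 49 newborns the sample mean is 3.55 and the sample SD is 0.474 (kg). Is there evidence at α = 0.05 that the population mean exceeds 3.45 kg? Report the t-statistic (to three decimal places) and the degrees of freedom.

H0: μ = 3.45; H1: μ > 3.45 (one-sample t-test, right-tailed).
t = (x̄ − μ₀)/(s/√n) = (3.55 − 3.45)/(0.474/√49) = 1.477
df = n − 1 = 48
p-value = P(T ≥ 1.477) ≈ 0.0731
Since p ≈ 0.0731 > α = 0.05, fail to reject H0; the evidence is not statistically significant.

t = 1.477, df = 48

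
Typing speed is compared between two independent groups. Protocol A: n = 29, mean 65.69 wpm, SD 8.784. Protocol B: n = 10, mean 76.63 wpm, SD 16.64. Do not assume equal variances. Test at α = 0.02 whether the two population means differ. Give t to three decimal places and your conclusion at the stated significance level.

Let group 1 = protocol A, group 2 = protocol B. H0: μ_1 = μ_2; H1: μ_1 ≠ μ_2 (Welch's two-sample t-test, two-sided).
t = (x̄_1 − x̄_2)/√(s_1²/n_1 + s_2²/n_2) = (65.69 − 76.63)/√(8.784²/29 + 16.64²/10) = -1.986
Welch–Satterthwaite df ≈ 10.78
Two-sided p-value ≈ 0.0731
Since p ≈ 0.0731 > α = 0.02, fail to reject H0; the evidence is not statistically significant.

t = -1.986; fail to reject H0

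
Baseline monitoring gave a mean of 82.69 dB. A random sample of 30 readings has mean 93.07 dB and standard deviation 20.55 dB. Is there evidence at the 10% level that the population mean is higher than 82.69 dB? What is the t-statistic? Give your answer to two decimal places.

H0: μ = 82.69; H1: μ > 82.69 (one-sample t-test, right-tailed).
t = (x̄ − μ₀)/(s/√n) = (93.07 − 82.69)/(20.55/√30) = 2.77
df = n − 1 = 29
p-value = P(T ≥ 2.77) ≈ 0.005
Since p ≈ 0.005 < α = 0.1, reject H0; the data support H1.

2.77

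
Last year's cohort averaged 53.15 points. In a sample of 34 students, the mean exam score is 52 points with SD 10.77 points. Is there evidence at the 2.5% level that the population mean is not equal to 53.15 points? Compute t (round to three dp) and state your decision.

t = -0.623; fail to reject H0

H0: μ = 53.15; H1: μ ≠ 53.15 (one-sample t-test, two-sided).
t = (x̄ − μ₀)/(s/√n) = (52 − 53.15)/(10.77/√34) = -0.623
df = n − 1 = 33
Two-sided p-value ≈ 0.5378
Since p ≈ 0.5378 > α = 0.025, fail to reject H0; the evidence is not statistically significant.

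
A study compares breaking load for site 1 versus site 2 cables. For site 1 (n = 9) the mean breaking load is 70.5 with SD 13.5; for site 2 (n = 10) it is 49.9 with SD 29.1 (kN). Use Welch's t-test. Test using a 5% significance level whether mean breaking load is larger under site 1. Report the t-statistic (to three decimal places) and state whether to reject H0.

Let group 1 = site 1, group 2 = site 2. H0: μ_1 = μ_2; H1: μ_1 > μ_2 (Welch's two-sample t-test, right-tailed).
t = (x̄_1 − x̄_2)/√(s_1²/n_1 + s_2²/n_2) = (70.5 − 49.9)/√(13.5²/9 + 29.1²/10) = 2.011
Welch–Satterthwaite df ≈ 12.98
p-value = P(T ≥ 2.011) ≈ 0.0328
Since p ≈ 0.0328 < α = 0.05, reject H0; the evidence is statistically significant.

t = 2.011; reject H0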